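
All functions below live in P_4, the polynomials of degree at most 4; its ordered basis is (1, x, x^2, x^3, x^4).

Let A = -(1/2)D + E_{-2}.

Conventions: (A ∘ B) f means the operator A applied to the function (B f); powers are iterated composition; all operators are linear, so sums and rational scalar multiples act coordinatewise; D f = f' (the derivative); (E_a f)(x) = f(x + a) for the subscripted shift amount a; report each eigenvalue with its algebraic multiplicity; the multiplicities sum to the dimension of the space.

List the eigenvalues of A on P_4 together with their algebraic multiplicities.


λ = 1 (multiplicity 5)

image of 1: 1
image of x: x - 5/2
image of x^2: x^2 - 5x + 4
image of x^3: x^3 - (15/2)x^2 + 12x - 8
image of x^4: x^4 - 10x^3 + 24x^2 - 32x + 16
the matrix is upper triangular; its diagonal is (1, 1, 1, 1, 1)
for a triangular matrix the eigenvalues are the diagonal entries, with algebraic multiplicity their repetition count


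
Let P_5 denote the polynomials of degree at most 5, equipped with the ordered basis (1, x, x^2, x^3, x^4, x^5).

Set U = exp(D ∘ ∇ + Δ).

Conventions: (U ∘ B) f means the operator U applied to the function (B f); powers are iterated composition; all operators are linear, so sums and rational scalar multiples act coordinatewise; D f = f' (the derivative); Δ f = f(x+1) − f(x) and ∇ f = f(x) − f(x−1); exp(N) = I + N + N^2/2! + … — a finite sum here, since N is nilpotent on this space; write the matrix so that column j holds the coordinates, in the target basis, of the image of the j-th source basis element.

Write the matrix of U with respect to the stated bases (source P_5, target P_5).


the matrix is [[1, 1, 4, 8, 43, 107]; [0, 1, 2, 12, 32, 215]; [0, 0, 1, 3, 24, 80]; [0, 0, 0, 1, 4, 40]; [0, 0, 0, 0, 1, 5]; [0, 0, 0, 0, 0, 1]] (rows listed top to bottom)

image of 1: 1
image of x: x + 1
image of x^2: x^2 + 2x + 4
image of x^3: x^3 + 3x^2 + 12x + 8
image of x^4: x^4 + 4x^3 + 24x^2 + 32x + 43
image of x^5: x^5 + 5x^4 + 40x^3 + 80x^2 + 215x + 107
each image's coordinates form column j of the matrix


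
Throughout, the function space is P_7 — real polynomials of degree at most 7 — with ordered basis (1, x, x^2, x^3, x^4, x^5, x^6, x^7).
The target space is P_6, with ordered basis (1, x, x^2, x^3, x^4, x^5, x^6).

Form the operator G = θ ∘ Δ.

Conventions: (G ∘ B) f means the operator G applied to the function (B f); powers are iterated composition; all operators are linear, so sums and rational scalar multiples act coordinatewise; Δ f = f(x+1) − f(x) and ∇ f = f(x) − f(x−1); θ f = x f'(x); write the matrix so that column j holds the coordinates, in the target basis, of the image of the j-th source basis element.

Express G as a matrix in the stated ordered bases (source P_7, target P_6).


the matrix is [[0, 0, 0, 0, 0, 0, 0, 0]; [0, 0, 2, 3, 4, 5, 6, 7]; [0, 0, 0, 6, 12, 20, 30, 42]; [0, 0, 0, 0, 12, 30, 60, 105]; [0, 0, 0, 0, 0, 20, 60, 140]; [0, 0, 0, 0, 0, 0, 30, 105]; [0, 0, 0, 0, 0, 0, 0, 42]] (rows listed top to bottom)

image of 1: 0
image of x: 0
image of x^2: 2x
image of x^3: 6x^2 + 3x
image of x^4: 12x^3 + 12x^2 + 4x
image of x^5: 20x^4 + 30x^3 + 20x^2 + 5x
image of x^6: 30x^5 + 60x^4 + 60x^3 + 30x^2 + 6x
image of x^7: 42x^6 + 105x^5 + 140x^4 + 105x^3 + 42x^2 + 7x
each image's coordinates form column j of the matrix


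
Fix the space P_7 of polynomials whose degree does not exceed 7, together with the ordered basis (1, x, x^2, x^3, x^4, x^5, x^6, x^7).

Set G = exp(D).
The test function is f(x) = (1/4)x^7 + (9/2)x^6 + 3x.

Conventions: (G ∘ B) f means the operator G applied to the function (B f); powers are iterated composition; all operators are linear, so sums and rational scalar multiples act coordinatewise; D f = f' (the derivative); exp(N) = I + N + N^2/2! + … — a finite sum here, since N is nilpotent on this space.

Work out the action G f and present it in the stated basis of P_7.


order-1 term: (7/4)x^6 + 27x^5 + 3
order-2 term: (21/4)x^5 + (135/2)x^4
order-3 term: (35/4)x^4 + 90x^3
order-4 term: (35/4)x^3 + (135/2)x^2
order-5 term: (21/4)x^2 + 27x
order-6 term: (7/4)x + 9/2
order-7 term: 1/4
the series for exp(D) f terminates at order 7
exp(D) f = (1/4)x^7 + (25/4)x^6 + (129/4)x^5 + (305/4)x^4 + (395/4)x^3 + (291/4)x^2 + (127/4)x + 31/4

g(x) = (1/4)x^7 + (25/4)x^6 + (129/4)x^5 + (305/4)x^4 + (395/4)x^3 + (291/4)x^2 + (127/4)x + 31/4


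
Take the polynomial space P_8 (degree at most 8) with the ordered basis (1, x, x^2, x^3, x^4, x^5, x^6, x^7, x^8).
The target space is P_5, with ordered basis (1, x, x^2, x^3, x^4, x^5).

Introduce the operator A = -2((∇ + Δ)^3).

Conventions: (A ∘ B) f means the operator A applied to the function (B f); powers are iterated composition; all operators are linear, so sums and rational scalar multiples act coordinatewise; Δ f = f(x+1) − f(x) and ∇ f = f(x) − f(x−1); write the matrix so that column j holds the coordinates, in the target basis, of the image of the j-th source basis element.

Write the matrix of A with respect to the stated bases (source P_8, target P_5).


image of 1: 0
image of x: 0
image of x^2: 0
image of x^3: -96
image of x^4: -384x
image of x^5: -960x^2 - 960
image of x^6: -1920x^3 - 5760x
image of x^7: -3360x^4 - 20160x^2 - 8736
image of x^8: -5376x^5 - 53760x^3 - 69888x
each image's coordinates form column j of the matrix

the matrix is [[0, 0, 0, -96, 0, -960, 0, -8736, 0]; [0, 0, 0, 0, -384, 0, -5760, 0, -69888]; [0, 0, 0, 0, 0, -960, 0, -20160, 0]; [0, 0, 0, 0, 0, 0, -1920, 0, -53760]; [0, 0, 0, 0, 0, 0, 0, -3360, 0]; [0, 0, 0, 0, 0, 0, 0, 0, -5376]] (rows listed top to bottom)


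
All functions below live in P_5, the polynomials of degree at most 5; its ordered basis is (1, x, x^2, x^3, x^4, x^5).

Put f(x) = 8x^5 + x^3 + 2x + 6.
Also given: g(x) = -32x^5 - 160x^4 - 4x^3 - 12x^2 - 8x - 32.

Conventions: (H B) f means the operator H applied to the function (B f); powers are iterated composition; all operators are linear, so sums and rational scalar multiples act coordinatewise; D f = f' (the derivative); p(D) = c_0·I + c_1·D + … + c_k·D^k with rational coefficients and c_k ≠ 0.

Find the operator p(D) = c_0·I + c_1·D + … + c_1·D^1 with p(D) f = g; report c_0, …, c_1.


D^0 f = 8x^5 + x^3 + 2x + 6
D^1 f = 40x^4 + 3x^2 + 2
matching coefficients of g against c_0 f + c_1 Df + … from the top degree down determines the c_i
solution: c_0 = -4, c_1 = -4

c_0 = -4, c_1 = -4


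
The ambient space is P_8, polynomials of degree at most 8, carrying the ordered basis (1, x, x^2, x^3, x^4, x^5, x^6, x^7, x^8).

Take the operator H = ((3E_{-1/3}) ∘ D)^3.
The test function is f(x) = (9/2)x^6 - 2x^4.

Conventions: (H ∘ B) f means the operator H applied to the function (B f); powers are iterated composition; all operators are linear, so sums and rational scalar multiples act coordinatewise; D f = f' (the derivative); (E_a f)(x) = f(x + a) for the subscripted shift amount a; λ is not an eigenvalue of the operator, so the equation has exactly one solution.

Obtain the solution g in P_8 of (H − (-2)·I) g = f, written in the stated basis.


g(x) = (9/4)x^6 - x^4 - 3645x^3 + 10935x^2 - 10611x + 298566

write g with unknown coordinates in the stated basis and equate coefficients in (H − (-2)·I) g = f
solving from the highest basis element down gives g = (9/4)x^6 - x^4 - 3645x^3 + 10935x^2 - 10611x + 298566
check: H g = 7290x^3 - 21870x^2 + 21222x - 597132
so H g − (-2)·g = (9/2)x^6 - 2x^4 = f ✓


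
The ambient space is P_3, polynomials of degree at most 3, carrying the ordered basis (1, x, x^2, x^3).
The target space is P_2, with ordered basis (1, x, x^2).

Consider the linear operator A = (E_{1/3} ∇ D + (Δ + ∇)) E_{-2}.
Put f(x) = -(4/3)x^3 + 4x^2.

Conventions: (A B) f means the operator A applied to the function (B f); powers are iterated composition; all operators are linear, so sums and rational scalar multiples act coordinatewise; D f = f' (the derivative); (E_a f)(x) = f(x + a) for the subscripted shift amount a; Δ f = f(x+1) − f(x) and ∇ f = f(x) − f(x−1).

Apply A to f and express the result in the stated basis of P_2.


the image equals g(x) = -8x^2 + 40x - 124/3

E_{-2} f = -(4/3)x^3 + 12x^2 - 32x + 80/3
D E_{-2} f = -4x^2 + 24x - 32
∇ D E_{-2} f = -8x + 28
E_{1/3} ∇ D E_{-2} f = -8x + 76/3
Δ E_{-2} f = -4x^2 + 20x - 64/3
∇ E_{-2} f = -4x^2 + 28x - 136/3
(Δ + ∇) E_{-2} f = -8x^2 + 48x - 200/3
(E_{1/3} ∇ D + (Δ + ∇)) E_{-2} f = -8x^2 + 40x - 124/3


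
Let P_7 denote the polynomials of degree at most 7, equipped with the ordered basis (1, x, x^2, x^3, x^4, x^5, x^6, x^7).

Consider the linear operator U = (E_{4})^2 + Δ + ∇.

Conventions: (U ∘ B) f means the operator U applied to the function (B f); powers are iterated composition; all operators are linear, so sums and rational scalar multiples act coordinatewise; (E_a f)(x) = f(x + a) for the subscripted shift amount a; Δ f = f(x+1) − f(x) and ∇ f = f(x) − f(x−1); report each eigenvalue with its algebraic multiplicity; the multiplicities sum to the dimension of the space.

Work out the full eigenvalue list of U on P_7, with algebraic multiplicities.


image of 1: 1
image of x: x + 10
image of x^2: x^2 + 20x + 64
image of x^3: x^3 + 30x^2 + 192x + 514
image of x^4: x^4 + 40x^3 + 384x^2 + 2056x + 4096
image of x^5: x^5 + 50x^4 + 640x^3 + 5140x^2 + 20480x + 32770
image of x^6: x^6 + 60x^5 + 960x^4 + 10280x^3 + 61440x^2 + 196620x + 262144
image of x^7: x^7 + 70x^6 + 1344x^5 + 17990x^4 + 143360x^3 + 688170x^2 + 1835008x + 2097154
the matrix is upper triangular; its diagonal is (1, 1, 1, 1, 1, 1, 1, 1)
for a triangular matrix the eigenvalues are the diagonal entries, with algebraic multiplicity their repetition count

λ = 1 (multiplicity 8)


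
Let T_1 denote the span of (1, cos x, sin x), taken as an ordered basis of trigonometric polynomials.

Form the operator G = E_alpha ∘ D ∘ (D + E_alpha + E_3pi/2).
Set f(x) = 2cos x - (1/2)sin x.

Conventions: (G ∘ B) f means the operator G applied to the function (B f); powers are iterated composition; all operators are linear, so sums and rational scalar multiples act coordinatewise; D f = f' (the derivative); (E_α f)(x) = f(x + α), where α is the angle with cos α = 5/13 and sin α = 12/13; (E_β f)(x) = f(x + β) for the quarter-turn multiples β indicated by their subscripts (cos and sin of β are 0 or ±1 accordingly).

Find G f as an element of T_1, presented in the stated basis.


the result is g(x) = -(361/338)cos x + (298/169)sin x

D f = -(1/2)cos x - 2sin x
E_alpha f = (4/13)cos x - (53/26)sin x
E_3pi/2 f = (1/2)cos x + 2sin x
(D + E_alpha + E_3pi/2) f = (4/13)cos x - (53/26)sin x
D (D + E_alpha + E_3pi/2) f = -(53/26)cos x - (4/13)sin x
E_alpha D (D + E_alpha + E_3pi/2) f = -(361/338)cos x + (298/169)sin x


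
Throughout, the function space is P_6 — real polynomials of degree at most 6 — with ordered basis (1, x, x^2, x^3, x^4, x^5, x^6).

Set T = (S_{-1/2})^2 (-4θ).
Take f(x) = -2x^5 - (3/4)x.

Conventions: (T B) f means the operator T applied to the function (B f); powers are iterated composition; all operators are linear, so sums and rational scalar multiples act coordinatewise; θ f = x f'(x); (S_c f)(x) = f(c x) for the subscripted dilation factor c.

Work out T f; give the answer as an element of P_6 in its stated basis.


the result is g(x) = (5/128)x^5 + (3/4)x

θ f = -10x^5 - (3/4)x
(-4θ) f = 40x^5 + 3x
S_{-1/2} (-4θ) f = -(5/4)x^5 - (3/2)x
S_{-1/2} S_{-1/2} (-4θ) f = (5/128)x^5 + (3/4)x


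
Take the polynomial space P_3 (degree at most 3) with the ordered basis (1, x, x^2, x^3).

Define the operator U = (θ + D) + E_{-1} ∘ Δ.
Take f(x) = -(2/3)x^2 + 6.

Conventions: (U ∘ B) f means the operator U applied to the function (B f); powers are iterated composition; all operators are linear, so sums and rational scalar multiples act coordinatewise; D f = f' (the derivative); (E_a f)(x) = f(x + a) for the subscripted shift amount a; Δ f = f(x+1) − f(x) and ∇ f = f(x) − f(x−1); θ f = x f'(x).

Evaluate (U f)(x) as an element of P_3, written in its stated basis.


the image equals g(x) = -(4/3)x^2 - (8/3)x + 2/3

θ f = -(4/3)x^2
D f = -(4/3)x
(θ + D) f = -(4/3)x^2 - (4/3)x
Δ f = -(4/3)x - 2/3
E_{-1} Δ f = -(4/3)x + 2/3
((θ + D) + E_{-1} ∘ Δ) f = -(4/3)x^2 - (8/3)x + 2/3


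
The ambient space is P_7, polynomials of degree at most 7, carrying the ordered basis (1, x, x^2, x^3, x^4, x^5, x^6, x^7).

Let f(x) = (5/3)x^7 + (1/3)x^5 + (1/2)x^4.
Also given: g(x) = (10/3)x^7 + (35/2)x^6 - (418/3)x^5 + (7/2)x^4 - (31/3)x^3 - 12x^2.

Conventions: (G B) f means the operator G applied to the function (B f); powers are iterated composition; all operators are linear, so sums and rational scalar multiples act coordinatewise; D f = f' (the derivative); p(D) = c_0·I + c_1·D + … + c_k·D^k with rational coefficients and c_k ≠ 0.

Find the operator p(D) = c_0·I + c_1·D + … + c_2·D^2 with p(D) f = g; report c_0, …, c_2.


D^0 f = (5/3)x^7 + (1/3)x^5 + (1/2)x^4
D^1 f = (35/3)x^6 + (5/3)x^4 + 2x^3
D^2 f = 70x^5 + (20/3)x^3 + 6x^2
matching coefficients of g against c_0 f + c_1 Df + … from the top degree down determines the c_i
solution: c_0 = 2, c_1 = 3/2, c_2 = -2

c_0 = 2, c_1 = 3/2, c_2 = -2


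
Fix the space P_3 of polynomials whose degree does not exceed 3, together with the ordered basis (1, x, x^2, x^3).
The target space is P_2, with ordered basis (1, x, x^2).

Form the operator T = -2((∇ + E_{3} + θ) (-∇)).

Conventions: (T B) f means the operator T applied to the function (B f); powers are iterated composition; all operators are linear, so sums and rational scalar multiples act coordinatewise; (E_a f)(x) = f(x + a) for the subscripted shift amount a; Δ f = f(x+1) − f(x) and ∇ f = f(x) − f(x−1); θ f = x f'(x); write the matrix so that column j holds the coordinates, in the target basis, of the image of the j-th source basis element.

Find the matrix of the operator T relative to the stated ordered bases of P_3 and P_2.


the matrix is [[0, 2, 14, 26]; [0, 0, 8, 36]; [0, 0, 0, 18]] (rows listed top to bottom)

image of 1: 0
image of x: 2
image of x^2: 8x + 14
image of x^3: 18x^2 + 36x + 26
each image's coordinates form column j of the matrix


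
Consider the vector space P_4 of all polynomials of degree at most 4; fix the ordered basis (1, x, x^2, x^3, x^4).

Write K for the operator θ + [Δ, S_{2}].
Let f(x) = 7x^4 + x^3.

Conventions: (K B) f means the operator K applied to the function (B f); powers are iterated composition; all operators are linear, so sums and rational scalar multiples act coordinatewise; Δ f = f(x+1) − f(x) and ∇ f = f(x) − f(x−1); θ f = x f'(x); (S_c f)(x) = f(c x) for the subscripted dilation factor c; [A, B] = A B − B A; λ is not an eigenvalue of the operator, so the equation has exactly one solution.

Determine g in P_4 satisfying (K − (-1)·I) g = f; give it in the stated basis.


write g with unknown coordinates in the stated basis and equate coefficients in (K − (-1)·I) g = f
solving from the highest basis element down gives g = (7/5)x^4 - (219/20)x^3 + (51/5)x^2 + (779/20)x - 139/10
check: K g = (28/5)x^4 + (239/20)x^3 - (51/5)x^2 - (779/20)x + 139/10
so K g − (-1)·g = 7x^4 + x^3 = f ✓

the image equals g(x) = (7/5)x^4 - (219/20)x^3 + (51/5)x^2 + (779/20)x - 139/10


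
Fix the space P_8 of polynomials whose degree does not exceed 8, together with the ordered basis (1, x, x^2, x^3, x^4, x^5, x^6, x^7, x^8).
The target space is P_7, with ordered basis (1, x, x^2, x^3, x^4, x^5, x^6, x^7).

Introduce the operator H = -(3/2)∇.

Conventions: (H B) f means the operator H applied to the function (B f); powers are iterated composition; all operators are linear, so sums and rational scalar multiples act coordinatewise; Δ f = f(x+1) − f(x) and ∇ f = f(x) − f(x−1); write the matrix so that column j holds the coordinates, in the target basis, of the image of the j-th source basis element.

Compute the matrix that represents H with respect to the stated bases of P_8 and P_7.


the matrix is [[0, -3/2, 3/2, -3/2, 3/2, -3/2, 3/2, -3/2, 3/2]; [0, 0, -3, 9/2, -6, 15/2, -9, 21/2, -12]; [0, 0, 0, -9/2, 9, -15, 45/2, -63/2, 42]; [0, 0, 0, 0, -6, 15, -30, 105/2, -84]; [0, 0, 0, 0, 0, -15/2, 45/2, -105/2, 105]; [0, 0, 0, 0, 0, 0, -9, 63/2, -84]; [0, 0, 0, 0, 0, 0, 0, -21/2, 42]; [0, 0, 0, 0, 0, 0, 0, 0, -12]] (rows listed top to bottom)

image of 1: 0
image of x: -3/2
image of x^2: -3x + 3/2
image of x^3: -(9/2)x^2 + (9/2)x - 3/2
image of x^4: -6x^3 + 9x^2 - 6x + 3/2
image of x^5: -(15/2)x^4 + 15x^3 - 15x^2 + (15/2)x - 3/2
image of x^6: -9x^5 + (45/2)x^4 - 30x^3 + (45/2)x^2 - 9x + 3/2
image of x^7: -(21/2)x^6 + (63/2)x^5 - (105/2)x^4 + (105/2)x^3 - (63/2)x^2 + (21/2)x - 3/2
image of x^8: -12x^7 + 42x^6 - 84x^5 + 105x^4 - 84x^3 + 42x^2 - 12x + 3/2
each image's coordinates form column j of the matrix


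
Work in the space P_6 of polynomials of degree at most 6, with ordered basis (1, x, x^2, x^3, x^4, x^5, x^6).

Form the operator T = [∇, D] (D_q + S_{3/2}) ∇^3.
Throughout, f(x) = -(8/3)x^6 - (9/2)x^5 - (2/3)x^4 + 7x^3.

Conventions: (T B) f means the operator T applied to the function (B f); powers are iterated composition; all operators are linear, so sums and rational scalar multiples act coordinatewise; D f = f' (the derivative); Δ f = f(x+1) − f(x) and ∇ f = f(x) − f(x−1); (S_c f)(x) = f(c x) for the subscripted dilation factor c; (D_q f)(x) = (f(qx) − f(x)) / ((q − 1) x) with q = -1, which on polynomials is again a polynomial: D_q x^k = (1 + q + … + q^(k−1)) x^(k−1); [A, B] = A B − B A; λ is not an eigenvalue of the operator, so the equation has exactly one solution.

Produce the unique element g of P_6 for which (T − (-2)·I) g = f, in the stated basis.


the result is g(x) = -(4/3)x^6 - (9/4)x^5 - (1/3)x^4 + (7/2)x^3

write g with unknown coordinates in the stated basis and equate coefficients in (T − (-2)·I) g = f
solving from the highest basis element down gives g = -(4/3)x^6 - (9/4)x^5 - (1/3)x^4 + (7/2)x^3
check: T g = 0
so T g − (-2)·g = -(8/3)x^6 - (9/2)x^5 - (2/3)x^4 + 7x^3 = f ✓


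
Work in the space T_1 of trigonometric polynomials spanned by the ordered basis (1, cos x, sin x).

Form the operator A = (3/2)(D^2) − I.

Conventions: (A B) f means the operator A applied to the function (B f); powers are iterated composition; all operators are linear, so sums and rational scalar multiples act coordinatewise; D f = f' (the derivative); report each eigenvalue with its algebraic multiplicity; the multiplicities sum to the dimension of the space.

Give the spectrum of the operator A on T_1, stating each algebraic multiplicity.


λ = -5/2 (multiplicity 2), λ = -1 (multiplicity 1)

image of 1: -1
image of cos x: -(5/2)cos x
image of sin x: -(5/2)sin x
the matrix is diagonal; its diagonal is (-1, -5/2, -5/2)
for a triangular matrix the eigenvalues are the diagonal entries, with algebraic multiplicity their repetition count


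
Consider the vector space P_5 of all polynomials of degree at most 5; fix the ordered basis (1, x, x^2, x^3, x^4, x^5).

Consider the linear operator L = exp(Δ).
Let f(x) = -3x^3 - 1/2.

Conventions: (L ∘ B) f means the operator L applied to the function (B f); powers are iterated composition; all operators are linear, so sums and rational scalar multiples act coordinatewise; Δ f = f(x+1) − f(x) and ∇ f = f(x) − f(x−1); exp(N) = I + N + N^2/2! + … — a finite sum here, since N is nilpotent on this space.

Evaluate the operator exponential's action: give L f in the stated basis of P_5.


order-1 term: -9x^2 - 9x - 3
order-2 term: -9x - 9
order-3 term: -3
the series for exp(Δ) f terminates at order 3
exp(Δ) f = -3x^3 - 9x^2 - 18x - 31/2

the image equals g(x) = -3x^3 - 9x^2 - 18x - 31/2


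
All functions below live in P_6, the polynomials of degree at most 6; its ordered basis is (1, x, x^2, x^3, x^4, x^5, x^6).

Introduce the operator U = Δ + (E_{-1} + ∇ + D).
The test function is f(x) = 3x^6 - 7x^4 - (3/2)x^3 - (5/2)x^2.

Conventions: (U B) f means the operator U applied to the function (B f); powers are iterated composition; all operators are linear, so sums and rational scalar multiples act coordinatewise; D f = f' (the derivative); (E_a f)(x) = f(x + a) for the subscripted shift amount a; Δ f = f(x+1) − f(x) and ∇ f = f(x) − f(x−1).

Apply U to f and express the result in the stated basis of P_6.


the result is g(x) = 3x^6 + 36x^5 + 38x^4 + (5/2)x^3 - (17/2)x^2 - (49/2)x - 8

Δ f = 18x^5 + 45x^4 + 32x^3 - (3/2)x^2 - (39/2)x - 8
E_{-1} f = 3x^6 - 18x^5 + 38x^4 - (67/2)x^3 + 5x^2 + (21/2)x - 5
∇ f = 18x^5 - 45x^4 + 32x^3 - (15/2)x^2 - (21/2)x + 5
D f = 18x^5 - 28x^3 - (9/2)x^2 - 5x
(E_{-1} + ∇ + D) f = 3x^6 + 18x^5 - 7x^4 - (59/2)x^3 - 7x^2 - 5x
(Δ + (E_{-1} + ∇ + D)) f = 3x^6 + 36x^5 + 38x^4 + (5/2)x^3 - (17/2)x^2 - (49/2)x - 8


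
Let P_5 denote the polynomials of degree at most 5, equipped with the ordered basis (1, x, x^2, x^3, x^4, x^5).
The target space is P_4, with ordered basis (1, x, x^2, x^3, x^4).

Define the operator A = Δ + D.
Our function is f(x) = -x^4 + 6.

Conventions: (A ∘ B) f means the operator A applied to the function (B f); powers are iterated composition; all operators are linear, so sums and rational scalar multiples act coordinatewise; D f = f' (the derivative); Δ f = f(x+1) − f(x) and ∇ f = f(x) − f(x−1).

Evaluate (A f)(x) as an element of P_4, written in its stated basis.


the result is g(x) = -8x^3 - 6x^2 - 4x - 1

Δ f = -4x^3 - 6x^2 - 4x - 1
D f = -4x^3
(Δ + D) f = -8x^3 - 6x^2 - 4x - 1


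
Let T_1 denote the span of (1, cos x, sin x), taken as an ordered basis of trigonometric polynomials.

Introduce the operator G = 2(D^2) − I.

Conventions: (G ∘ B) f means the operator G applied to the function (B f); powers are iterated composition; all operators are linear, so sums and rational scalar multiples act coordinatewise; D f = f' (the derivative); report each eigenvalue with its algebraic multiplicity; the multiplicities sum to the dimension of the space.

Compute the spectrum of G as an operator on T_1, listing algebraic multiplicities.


λ = -3 (multiplicity 2), λ = -1 (multiplicity 1)

image of 1: -1
image of cos x: -3cos x
image of sin x: -3sin x
the matrix is diagonal; its diagonal is (-1, -3, -3)
for a triangular matrix the eigenvalues are the diagonal entries, with algebraic multiplicity their repetition count


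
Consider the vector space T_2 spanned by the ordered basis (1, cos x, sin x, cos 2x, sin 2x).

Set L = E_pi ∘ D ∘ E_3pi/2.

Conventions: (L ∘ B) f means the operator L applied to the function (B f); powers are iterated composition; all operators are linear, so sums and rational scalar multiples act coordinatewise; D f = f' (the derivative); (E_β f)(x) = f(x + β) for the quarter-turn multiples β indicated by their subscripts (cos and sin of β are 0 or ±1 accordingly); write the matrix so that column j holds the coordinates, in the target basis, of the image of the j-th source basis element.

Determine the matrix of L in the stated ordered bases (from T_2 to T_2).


image of 1: 0
image of cos x: -cos x
image of sin x: -sin x
image of cos 2x: 2sin 2x
image of sin 2x: -2cos 2x
each image's coordinates form column j of the matrix

the matrix is [[0, 0, 0, 0, 0]; [0, -1, 0, 0, 0]; [0, 0, -1, 0, 0]; [0, 0, 0, 0, -2]; [0, 0, 0, 2, 0]] (rows listed top to bottom)


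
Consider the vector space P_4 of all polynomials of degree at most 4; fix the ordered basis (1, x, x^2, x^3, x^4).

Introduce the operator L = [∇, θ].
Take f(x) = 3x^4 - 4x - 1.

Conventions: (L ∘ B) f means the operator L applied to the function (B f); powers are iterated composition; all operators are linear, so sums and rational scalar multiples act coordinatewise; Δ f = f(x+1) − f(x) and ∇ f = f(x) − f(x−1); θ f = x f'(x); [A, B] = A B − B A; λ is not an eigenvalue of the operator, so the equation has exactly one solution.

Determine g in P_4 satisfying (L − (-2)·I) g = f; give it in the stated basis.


the result is g(x) = (3/2)x^4 - 3x^3 + (27/2)x^2 - (67/2)x + 149/4

write g with unknown coordinates in the stated basis and equate coefficients in (L − (-2)·I) g = f
solving from the highest basis element down gives g = (3/2)x^4 - 3x^3 + (27/2)x^2 - (67/2)x + 149/4
check: L g = 6x^3 - 27x^2 + 63x - 151/2
so L g − (-2)·g = 3x^4 - 4x - 1 = f ✓


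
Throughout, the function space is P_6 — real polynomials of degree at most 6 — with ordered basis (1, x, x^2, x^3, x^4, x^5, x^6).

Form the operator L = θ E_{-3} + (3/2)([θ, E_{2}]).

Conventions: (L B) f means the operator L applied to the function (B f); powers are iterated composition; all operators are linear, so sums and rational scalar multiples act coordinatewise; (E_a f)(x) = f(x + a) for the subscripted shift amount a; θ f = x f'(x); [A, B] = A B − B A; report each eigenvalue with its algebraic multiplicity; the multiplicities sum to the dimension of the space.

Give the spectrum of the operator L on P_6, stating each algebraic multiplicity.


image of 1: 0
image of x: x - 3
image of x^2: 2x^2 - 12x - 12
image of x^3: 3x^3 - 27x^2 - 9x - 36
image of x^4: 4x^4 - 48x^3 + 36x^2 - 252x - 96
image of x^5: 5x^5 - 75x^4 + 150x^3 - 900x^2 - 75x - 240
image of x^6: 6x^6 - 108x^5 + 360x^4 - 2340x^3 + 990x^2 - 2898x - 576
the matrix is upper triangular; its diagonal is (0, 1, 2, 3, 4, 5, 6)
for a triangular matrix the eigenvalues are the diagonal entries, with algebraic multiplicity their repetition count

λ = 0 (multiplicity 1), λ = 1 (multiplicity 1), λ = 2 (multiplicity 1), λ = 3 (multiplicity 1), λ = 4 (multiplicity 1), λ = 5 (multiplicity 1), λ = 6 (multiplicity 1)


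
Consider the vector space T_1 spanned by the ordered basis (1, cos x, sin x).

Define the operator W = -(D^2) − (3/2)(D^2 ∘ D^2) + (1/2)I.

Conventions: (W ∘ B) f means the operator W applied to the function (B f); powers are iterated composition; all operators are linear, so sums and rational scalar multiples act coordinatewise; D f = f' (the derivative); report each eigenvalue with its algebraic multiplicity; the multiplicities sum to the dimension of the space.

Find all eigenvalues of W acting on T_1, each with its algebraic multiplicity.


λ = 0 (multiplicity 2), λ = 1/2 (multiplicity 1)

image of 1: 1/2
image of cos x: 0
image of sin x: 0
the matrix is diagonal; its diagonal is (1/2, 0, 0)
for a triangular matrix the eigenvalues are the diagonal entries, with algebraic multiplicity their repetition count


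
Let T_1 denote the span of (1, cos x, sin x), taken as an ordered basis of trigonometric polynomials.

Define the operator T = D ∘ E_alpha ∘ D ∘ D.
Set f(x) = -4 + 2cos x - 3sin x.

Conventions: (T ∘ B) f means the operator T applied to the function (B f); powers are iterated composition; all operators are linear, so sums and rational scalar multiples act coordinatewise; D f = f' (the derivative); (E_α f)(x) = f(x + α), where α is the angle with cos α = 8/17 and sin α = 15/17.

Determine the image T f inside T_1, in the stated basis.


the image equals g(x) = (54/17)cos x - (29/17)sin x

D f = -3cos x - 2sin x
D D f = -2cos x + 3sin x
E_alpha D D f = (29/17)cos x + (54/17)sin x
D (E_alpha ∘ D ∘ D) f = (54/17)cos x - (29/17)sin x


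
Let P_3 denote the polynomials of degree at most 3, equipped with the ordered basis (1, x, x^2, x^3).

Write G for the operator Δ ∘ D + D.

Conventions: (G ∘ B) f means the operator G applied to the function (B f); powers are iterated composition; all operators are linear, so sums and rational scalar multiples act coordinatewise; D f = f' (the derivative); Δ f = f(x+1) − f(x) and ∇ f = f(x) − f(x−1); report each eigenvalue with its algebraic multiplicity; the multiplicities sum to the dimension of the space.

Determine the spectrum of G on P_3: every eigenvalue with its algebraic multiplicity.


image of 1: 0
image of x: 1
image of x^2: 2x + 2
image of x^3: 3x^2 + 6x + 3
the matrix is upper triangular; its diagonal is (0, 0, 0, 0)
for a triangular matrix the eigenvalues are the diagonal entries, with algebraic multiplicity their repetition count

λ = 0 (multiplicity 4)


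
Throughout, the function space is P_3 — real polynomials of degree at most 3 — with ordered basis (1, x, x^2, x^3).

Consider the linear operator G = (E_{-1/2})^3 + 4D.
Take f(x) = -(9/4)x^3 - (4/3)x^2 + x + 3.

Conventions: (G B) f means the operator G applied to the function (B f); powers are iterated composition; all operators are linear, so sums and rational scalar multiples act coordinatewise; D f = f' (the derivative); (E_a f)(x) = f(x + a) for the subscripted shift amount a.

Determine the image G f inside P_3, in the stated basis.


E_{-1/2} f = -(9/4)x^3 + (49/24)x^2 + (31/48)x + 235/96
E_{-1/2} E_{-1/2} f = -(9/4)x^3 + (65/12)x^2 - (37/12)x + 35/12
E_{-1/2} E_{-1/2} E_{-1/2} f = -(9/4)x^3 + (211/24)x^2 - (163/16)x + 195/32
D f = -(27/4)x^2 - (8/3)x + 1
(4D) f = -27x^2 - (32/3)x + 4
((E_{-1/2})^3 + 4D) f = -(9/4)x^3 - (437/24)x^2 - (1001/48)x + 323/32

g(x) = -(9/4)x^3 - (437/24)x^2 - (1001/48)x + 323/32


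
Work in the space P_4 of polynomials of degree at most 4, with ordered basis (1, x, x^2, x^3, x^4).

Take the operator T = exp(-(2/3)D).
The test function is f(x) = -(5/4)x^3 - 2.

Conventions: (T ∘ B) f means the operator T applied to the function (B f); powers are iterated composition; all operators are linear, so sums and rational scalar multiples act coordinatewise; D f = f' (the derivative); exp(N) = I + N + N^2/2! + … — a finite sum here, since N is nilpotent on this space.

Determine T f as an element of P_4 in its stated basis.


g(x) = -(5/4)x^3 + (5/2)x^2 - (5/3)x - 44/27

order-1 term: (5/2)x^2
order-2 term: -(5/3)x
order-3 term: 10/27
the series for exp(-(2/3)D) f terminates at order 3
exp(-(2/3)D) f = -(5/4)x^3 + (5/2)x^2 - (5/3)x - 44/27


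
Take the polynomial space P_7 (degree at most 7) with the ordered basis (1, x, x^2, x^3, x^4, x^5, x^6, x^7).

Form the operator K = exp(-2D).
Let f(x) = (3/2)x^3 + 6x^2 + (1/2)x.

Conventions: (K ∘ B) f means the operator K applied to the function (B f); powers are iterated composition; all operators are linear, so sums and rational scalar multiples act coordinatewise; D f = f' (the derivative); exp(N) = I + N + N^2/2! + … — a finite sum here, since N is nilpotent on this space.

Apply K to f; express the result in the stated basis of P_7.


order-1 term: -9x^2 - 24x - 1
order-2 term: 18x + 24
order-3 term: -12
the series for exp(-2D) f terminates at order 3
exp(-2D) f = (3/2)x^3 - 3x^2 - (11/2)x + 11

the image equals g(x) = (3/2)x^3 - 3x^2 - (11/2)x + 11


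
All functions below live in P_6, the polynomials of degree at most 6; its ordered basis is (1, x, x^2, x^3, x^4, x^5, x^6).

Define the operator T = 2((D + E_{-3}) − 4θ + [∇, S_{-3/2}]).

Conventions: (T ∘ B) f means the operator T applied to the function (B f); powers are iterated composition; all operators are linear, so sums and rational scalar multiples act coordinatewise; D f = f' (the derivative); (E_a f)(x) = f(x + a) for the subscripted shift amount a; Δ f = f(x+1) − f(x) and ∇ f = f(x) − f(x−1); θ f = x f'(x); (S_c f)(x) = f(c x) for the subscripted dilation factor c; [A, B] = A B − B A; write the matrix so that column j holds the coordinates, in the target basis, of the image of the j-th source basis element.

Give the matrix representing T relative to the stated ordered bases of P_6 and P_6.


image of 1: 2
image of x: -6x - 9
image of x^2: -14x^2 + 7x + 31/2
image of x^3: -22x^3 - (183/4)x^2 + (261/4)x - 251/4
image of x^4: -30x^4 + (103/2)x^3 + (297/4)x^2 - (327/2)x + 1231/8
image of x^5: -38x^5 - (2345/16)x^4 + (2115/8)x^3 - (5895/8)x^2 + (13935/16)x - 8051/16
image of x^6: -46x^6 + (3261/16)x^5 + (2565/32)x^4 - (3915/8)x^3 + (68985/32)x^2 - (44181/16)x + 45991/32
each image's coordinates form column j of the matrix

the matrix is [[2, -9, 31/2, -251/4, 1231/8, -8051/16, 45991/32]; [0, -6, 7, 261/4, -327/2, 13935/16, -44181/16]; [0, 0, -14, -183/4, 297/4, -5895/8, 68985/32]; [0, 0, 0, -22, 103/2, 2115/8, -3915/8]; [0, 0, 0, 0, -30, -2345/16, 2565/32]; [0, 0, 0, 0, 0, -38, 3261/16]; [0, 0, 0, 0, 0, 0, -46]] (rows listed top to bottom)


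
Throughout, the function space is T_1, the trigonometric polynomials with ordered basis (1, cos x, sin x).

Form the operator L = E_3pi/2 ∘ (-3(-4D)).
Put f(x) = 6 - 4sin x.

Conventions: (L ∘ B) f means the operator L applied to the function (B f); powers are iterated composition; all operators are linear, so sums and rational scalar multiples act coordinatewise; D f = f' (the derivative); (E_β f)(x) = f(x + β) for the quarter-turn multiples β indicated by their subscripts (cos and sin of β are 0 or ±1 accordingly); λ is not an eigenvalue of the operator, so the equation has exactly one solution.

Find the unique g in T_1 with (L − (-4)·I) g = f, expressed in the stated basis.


the image equals g(x) = 3/2 - (1/4)sin x

write g with unknown coordinates in the stated basis and equate coefficients in (L − (-4)·I) g = f
solving from the highest basis element down gives g = 3/2 - (1/4)sin x
check: L g = -3sin x
so L g − (-4)·g = 6 - 4sin x = f ✓


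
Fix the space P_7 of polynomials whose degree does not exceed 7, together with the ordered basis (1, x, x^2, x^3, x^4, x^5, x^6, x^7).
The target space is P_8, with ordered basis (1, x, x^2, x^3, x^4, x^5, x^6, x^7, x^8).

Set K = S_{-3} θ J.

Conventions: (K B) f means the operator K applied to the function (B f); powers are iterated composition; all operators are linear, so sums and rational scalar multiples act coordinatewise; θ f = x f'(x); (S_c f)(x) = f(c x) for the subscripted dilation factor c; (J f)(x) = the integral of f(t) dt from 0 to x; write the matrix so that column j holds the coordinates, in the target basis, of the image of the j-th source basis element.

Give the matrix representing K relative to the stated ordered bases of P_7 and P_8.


image of 1: -3x
image of x: 9x^2
image of x^2: -27x^3
image of x^3: 81x^4
image of x^4: -243x^5
image of x^5: 729x^6
image of x^6: -2187x^7
image of x^7: 6561x^8
each image's coordinates form column j of the matrix

the matrix is [[0, 0, 0, 0, 0, 0, 0, 0]; [-3, 0, 0, 0, 0, 0, 0, 0]; [0, 9, 0, 0, 0, 0, 0, 0]; [0, 0, -27, 0, 0, 0, 0, 0]; [0, 0, 0, 81, 0, 0, 0, 0]; [0, 0, 0, 0, -243, 0, 0, 0]; [0, 0, 0, 0, 0, 729, 0, 0]; [0, 0, 0, 0, 0, 0, -2187, 0]; [0, 0, 0, 0, 0, 0, 0, 6561]] (rows listed top to bottom)


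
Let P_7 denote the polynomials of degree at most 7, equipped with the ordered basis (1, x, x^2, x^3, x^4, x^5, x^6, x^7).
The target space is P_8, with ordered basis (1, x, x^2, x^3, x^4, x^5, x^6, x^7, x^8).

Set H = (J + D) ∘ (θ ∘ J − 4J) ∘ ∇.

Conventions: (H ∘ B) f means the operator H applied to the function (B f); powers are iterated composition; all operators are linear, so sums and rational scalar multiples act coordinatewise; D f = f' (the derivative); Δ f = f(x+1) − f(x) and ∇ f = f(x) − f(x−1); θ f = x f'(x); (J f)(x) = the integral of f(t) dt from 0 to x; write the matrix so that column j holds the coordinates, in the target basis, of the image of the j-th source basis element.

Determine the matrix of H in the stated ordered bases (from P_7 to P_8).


the matrix is [[0, -3, 3, -3, 3, -3, 3, -3]; [0, 0, -4, 6, -8, 10, -12, 14]; [0, -3/2, 3/2, -9/2, 15/2, -23/2, 33/2, -45/2]; [0, 0, -2/3, 1, -4/3, 5/3, -2, 7/3]; [0, 0, 0, -1/4, 1/2, 25/6, -55/4, 133/4]; [0, 0, 0, 0, 0, 0, 12, -42]; [0, 0, 0, 0, 0, 1/6, -1/2, 133/6]; [0, 0, 0, 0, 0, 0, 2/7, -1]; [0, 0, 0, 0, 0, 0, 0, 3/8]] (rows listed top to bottom)

image of 1: 0
image of x: -(3/2)x^2 - 3
image of x^2: -(2/3)x^3 + (3/2)x^2 - 4x + 3
image of x^3: -(1/4)x^4 + x^3 - (9/2)x^2 + 6x - 3
image of x^4: (1/2)x^4 - (4/3)x^3 + (15/2)x^2 - 8x + 3
image of x^5: (1/6)x^6 + (25/6)x^4 + (5/3)x^3 - (23/2)x^2 + 10x - 3
image of x^6: (2/7)x^7 - (1/2)x^6 + 12x^5 - (55/4)x^4 - 2x^3 + (33/2)x^2 - 12x + 3
image of x^7: (3/8)x^8 - x^7 + (133/6)x^6 - 42x^5 + (133/4)x^4 + (7/3)x^3 - (45/2)x^2 + 14x - 3
each image's coordinates form column j of the matrix


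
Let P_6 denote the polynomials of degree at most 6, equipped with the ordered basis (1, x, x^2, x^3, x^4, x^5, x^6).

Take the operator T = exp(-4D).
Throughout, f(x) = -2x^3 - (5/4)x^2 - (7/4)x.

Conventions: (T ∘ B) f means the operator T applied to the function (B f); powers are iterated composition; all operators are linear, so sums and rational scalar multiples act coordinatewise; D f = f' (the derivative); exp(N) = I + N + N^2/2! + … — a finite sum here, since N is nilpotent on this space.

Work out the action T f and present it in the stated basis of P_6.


the image equals g(x) = -2x^3 + (91/4)x^2 - (351/4)x + 115

order-1 term: 24x^2 + 10x + 7
order-2 term: -96x - 20
order-3 term: 128
the series for exp(-4D) f terminates at order 3
exp(-4D) f = -2x^3 + (91/4)x^2 - (351/4)x + 115


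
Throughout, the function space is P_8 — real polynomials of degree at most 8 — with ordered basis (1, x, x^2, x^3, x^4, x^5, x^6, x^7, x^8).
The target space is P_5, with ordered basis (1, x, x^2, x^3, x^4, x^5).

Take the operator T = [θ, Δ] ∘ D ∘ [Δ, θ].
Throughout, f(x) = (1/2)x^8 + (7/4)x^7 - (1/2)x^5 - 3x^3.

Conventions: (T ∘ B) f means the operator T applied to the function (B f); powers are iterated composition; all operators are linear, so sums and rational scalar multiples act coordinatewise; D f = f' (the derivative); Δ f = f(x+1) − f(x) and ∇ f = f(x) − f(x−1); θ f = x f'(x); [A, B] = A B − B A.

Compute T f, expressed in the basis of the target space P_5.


the result is g(x) = -168x^5 - (4095/2)x^4 - 9660x^3 - 22230x^2 - 25080x - 11118

θ f = 4x^8 + (49/4)x^7 - (5/2)x^5 - 9x^3
Δ θ f = 32x^7 + (791/4)x^6 + (1925/4)x^5 + (2785/4)x^4 + (2511/4)x^3 + (1269/4)x^2 + (313/4)x + 19/4
Δ f = 4x^7 + (105/4)x^6 + (259/4)x^5 + (375/4)x^4 + (337/4)x^3 + (147/4)x^2 + (19/4)x - 5/4
θ Δ f = 28x^7 + (315/2)x^6 + (1295/4)x^5 + 375x^4 + (1011/4)x^3 + (147/2)x^2 + (19/4)x
[Δ, θ] f = 4x^7 + (161/4)x^6 + (315/2)x^5 + (1285/4)x^4 + 375x^3 + (975/4)x^2 + (147/2)x + 19/4
D [Δ, θ] f = 28x^6 + (483/2)x^5 + (1575/2)x^4 + 1285x^3 + 1125x^2 + (975/2)x + 147/2
Δ D [Δ, θ] f = 168x^5 + (3255/2)x^4 + 6125x^3 + 11415x^2 + (21261/2)x + 7909/2
θ Δ D [Δ, θ] f = 840x^5 + 6510x^4 + 18375x^3 + 22830x^2 + (21261/2)x
θ D [Δ, θ] f = 168x^6 + (2415/2)x^5 + 3150x^4 + 3855x^3 + 2250x^2 + (975/2)x
Δ θ D [Δ, θ] f = 1008x^5 + (17115/2)x^4 + 28035x^3 + 45060x^2 + (71421/2)x + 11118
[θ, Δ] D [Δ, θ] f = -168x^5 - (4095/2)x^4 - 9660x^3 - 22230x^2 - 25080x - 11118


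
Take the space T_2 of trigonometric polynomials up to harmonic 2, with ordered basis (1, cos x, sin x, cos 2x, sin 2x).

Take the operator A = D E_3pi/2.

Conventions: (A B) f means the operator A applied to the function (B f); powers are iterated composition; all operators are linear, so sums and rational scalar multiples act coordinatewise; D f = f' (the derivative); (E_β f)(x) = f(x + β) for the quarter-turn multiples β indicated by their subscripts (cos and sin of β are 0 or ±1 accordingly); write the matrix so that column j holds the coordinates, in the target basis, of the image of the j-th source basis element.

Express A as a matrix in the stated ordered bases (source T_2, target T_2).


the matrix is [[0, 0, 0, 0, 0]; [0, 1, 0, 0, 0]; [0, 0, 1, 0, 0]; [0, 0, 0, 0, -2]; [0, 0, 0, 2, 0]] (rows listed top to bottom)

image of 1: 0
image of cos x: cos x
image of sin x: sin x
image of cos 2x: 2sin 2x
image of sin 2x: -2cos 2x
each image's coordinates form column j of the matrix


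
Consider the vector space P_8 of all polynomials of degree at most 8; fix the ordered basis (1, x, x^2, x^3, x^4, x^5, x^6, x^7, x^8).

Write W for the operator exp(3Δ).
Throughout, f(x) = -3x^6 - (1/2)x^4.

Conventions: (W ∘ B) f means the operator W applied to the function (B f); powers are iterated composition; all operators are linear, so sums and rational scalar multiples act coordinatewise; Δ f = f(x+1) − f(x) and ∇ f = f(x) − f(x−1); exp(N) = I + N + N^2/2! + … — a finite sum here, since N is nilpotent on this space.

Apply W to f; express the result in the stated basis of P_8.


g(x) = -3x^6 - 54x^5 - (1081/2)x^4 - 3426x^3 - 13941x^2 - 33702x - 74415/2

order-1 term: -54x^5 - 135x^4 - 186x^3 - 144x^2 - 60x - 21/2
order-2 term: -405x^4 - 1620x^3 - 2862x^2 - 2484x - 1737/2
order-3 term: -1620x^3 - 7290x^2 - 12204x - 7371
order-4 term: -3645x^2 - 14580x - 31671/2
order-5 term: -4374x - 10935
order-6 term: -2187
the series for exp(3Δ) f terminates at order 6
exp(3Δ) f = -3x^6 - 54x^5 - (1081/2)x^4 - 3426x^3 - 13941x^2 - 33702x - 74415/2
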